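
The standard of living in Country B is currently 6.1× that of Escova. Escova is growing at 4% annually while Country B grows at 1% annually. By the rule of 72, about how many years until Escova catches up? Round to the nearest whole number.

Escova gains on Country B at 4% − 1% = 3 points a year.
At that relative rate the gap halves every 72/3 ≈ 24.00 years.
A 6.1× gap takes log₂(6.1) ≈ 2.61 halvings to close: 2.61 × 24.00 ≈ 63 years.

roughly 63 years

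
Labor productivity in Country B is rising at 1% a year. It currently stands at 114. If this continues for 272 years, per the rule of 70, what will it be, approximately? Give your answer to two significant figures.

approximately 1700

It doubles every 70/1 ≈ 70.00 years, so 272 years is 3.89 doublings.
2^3.89 ≈ 14.83; 114 × 14.83 ≈ 1700.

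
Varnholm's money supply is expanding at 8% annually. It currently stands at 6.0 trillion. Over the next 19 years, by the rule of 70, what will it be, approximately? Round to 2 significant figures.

around 27 trillion

It doubles every 70/8 ≈ 8.75 years, so 19 years is 2.17 doublings.
2^2.17 ≈ 4.50; 6.0 × 4.50 ≈ 27 trillion.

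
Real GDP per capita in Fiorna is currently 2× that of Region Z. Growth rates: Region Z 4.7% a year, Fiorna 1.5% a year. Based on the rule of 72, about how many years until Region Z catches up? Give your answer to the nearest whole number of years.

about 23 years

Region Z gains on Fiorna at 4.7% − 1.5% = 3.2 points a year.
At that relative rate the gap halves every 72/3.2 ≈ 22.50 years.
A 2× gap closes after 1 halving: 1 × 22.50 ≈ 23 years.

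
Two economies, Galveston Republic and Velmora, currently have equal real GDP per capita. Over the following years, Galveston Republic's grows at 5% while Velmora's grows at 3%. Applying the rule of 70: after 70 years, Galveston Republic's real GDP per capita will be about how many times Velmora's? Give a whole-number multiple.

Only the 2-point difference matters.
70/2 ≈ 35.00 years per doubling of the ratio; 70 years gives 2.00 doublings, so ≈ 4×.

≈ 4 times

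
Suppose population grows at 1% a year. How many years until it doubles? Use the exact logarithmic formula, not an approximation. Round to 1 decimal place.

69.7 years

t = ln(2) / ln(1 + 0.01) = 0.6931 / 0.009950 ≈ 69.66.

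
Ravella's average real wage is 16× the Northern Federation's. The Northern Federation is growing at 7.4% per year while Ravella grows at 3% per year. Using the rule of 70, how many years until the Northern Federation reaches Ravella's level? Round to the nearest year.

the Northern Federation gains on Ravella at 7.4% − 3% = 4.4 points a year.
At that relative rate the gap halves every 70/4.4 ≈ 15.91 years.
A 16× gap closes after 4 halvings: 4 × 15.91 ≈ 64 years.

approximately 64 years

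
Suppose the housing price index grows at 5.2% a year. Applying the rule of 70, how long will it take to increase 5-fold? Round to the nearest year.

around 31 years

Doubling time ≈ 70/5.2 = 13.46 years.
Reaching 5× takes log₂(5) ≈ 2.32 doublings.
2.32 × 13.46 ≈ 31 years.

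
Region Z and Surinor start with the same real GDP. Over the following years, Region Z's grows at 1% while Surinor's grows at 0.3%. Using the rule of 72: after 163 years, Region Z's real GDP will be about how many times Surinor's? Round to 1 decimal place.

around 3.0 times

Rate gap = 1% − 0.3% = 0.7 points.
The ratio doubles every 72/0.7 ≈ 102.86 years.
163/102.86 ≈ 1.58 doublings → ratio ≈ 2^1.58 ≈ 3.0.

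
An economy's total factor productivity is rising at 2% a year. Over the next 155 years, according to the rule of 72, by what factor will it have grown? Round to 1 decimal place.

approximately 19.8 times

Doubles every ≈ 36.00 years (72/2).
155 years is 4.31 doublings; 2^4.31 ≈ 19.8×.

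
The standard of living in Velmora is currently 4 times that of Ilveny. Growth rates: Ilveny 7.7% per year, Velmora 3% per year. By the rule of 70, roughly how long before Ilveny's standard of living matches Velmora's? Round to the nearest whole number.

The growth-rate gap is 7.7% − 3% = 4.7 percentage points.
So the ratio between them halves every 70/4.7 ≈ 14.89 years.
A 4 times gap closes after 2 halvings: 2 × 14.89 ≈ 30 years.

approximately 30 years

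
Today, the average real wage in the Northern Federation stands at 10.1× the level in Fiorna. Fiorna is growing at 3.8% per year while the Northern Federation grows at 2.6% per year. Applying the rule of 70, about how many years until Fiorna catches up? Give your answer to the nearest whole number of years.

≈ 195 years

What matters is the difference: 1.2 pp.
Rule of 70 on the gap: the ratio halves every 70/1.2 ≈ 58.33 years.
A 10.1× gap takes log₂(10.1) ≈ 3.34 halvings to close: 3.34 × 58.33 ≈ 195 years.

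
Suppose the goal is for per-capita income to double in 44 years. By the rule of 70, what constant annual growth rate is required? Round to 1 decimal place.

≈ 1.6%

70 / 44 ≈ 1.59, so about 1.6% annually.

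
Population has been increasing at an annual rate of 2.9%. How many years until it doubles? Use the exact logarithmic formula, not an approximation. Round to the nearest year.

24 years

t = ln(2) / ln(1 + 0.029) = 0.6931 / 0.028587 ≈ 24.25.
≈ 24 years.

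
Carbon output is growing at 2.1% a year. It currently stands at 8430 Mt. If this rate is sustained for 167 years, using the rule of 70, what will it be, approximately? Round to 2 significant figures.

It doubles every 70/2.1 ≈ 33.33 years, so 167 years is 5.01 doublings.
2^5.01 ≈ 32.22; 8430 × 32.22 ≈ 270000 Mt.

around 270000 Mt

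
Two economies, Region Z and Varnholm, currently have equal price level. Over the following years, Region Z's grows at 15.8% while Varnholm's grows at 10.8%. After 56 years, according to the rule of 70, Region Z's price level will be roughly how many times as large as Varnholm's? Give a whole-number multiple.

16 times

Region Z pulls ahead at 5 pp per year, so the ratio doubles every 70/5 ≈ 14.00 years.
In 56 years that's 4.00 doublings: 2^4.00 ≈ 16.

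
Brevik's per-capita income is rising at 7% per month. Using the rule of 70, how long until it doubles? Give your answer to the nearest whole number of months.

Doubling time ≈ 70 / 7 = 10.00 months.

≈ 10 months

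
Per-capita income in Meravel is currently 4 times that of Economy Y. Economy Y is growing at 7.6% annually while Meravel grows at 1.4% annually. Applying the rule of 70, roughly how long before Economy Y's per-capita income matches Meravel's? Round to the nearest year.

What matters is the difference: 6.2 pp.
Rule of 70 on the gap: the ratio halves every 70/6.2 ≈ 11.29 years.
A 4 times gap closes after 2 halvings: 2 × 11.29 ≈ 23 years.

23 years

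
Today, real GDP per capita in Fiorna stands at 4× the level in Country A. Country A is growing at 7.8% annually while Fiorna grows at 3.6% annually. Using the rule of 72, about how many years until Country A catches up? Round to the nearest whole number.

34 years

Country A gains on Fiorna at 7.8% − 3.6% = 4.2 points a year.
At that relative rate the gap halves every 72/4.2 ≈ 17.14 years.
A 4× gap closes after 2 halvings: 2 × 17.14 ≈ 34 years.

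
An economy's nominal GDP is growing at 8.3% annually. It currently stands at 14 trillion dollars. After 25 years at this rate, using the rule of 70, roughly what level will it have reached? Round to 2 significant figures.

about 110 trillion dollars

It doubles every 70/8.3 ≈ 8.43 years, so 25 years is 2.97 doublings.
2^2.97 ≈ 7.84; 14 × 7.84 ≈ 110 trillion dollars.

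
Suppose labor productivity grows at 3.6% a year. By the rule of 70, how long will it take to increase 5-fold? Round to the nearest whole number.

One doubling takes 70/3.6 = 19.44 years.
5× is log₂ 5 ≈ 2.32 doublings, so ≈ 2.32 × 19.44 = 45 years.

around 45 years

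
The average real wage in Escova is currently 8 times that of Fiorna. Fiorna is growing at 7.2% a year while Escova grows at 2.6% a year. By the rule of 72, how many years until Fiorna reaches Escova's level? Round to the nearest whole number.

Fiorna gains on Escova at 7.2% − 2.6% = 4.6 points a year.
At that relative rate the gap halves every 72/4.6 ≈ 15.65 years.
An 8 times gap closes after 3 halvings: 3 × 15.65 ≈ 47 years.

47 years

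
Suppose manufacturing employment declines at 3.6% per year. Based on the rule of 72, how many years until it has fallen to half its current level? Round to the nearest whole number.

Halving time ≈ 72 / 3.6 = 20.00 → 20 years.

≈ 20 years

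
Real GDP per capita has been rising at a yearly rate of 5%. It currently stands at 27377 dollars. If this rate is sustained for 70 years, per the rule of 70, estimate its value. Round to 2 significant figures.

roughly 880000 dollars

Doubling time ≈ 70/5 = 14.00 years.
70 years is 70/14.00 ≈ 5.00 doublings, a factor of 2^5.00 ≈ 32.00.
27377 × 32.00 ≈ 880000 dollars.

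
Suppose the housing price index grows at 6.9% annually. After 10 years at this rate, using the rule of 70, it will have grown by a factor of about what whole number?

roughly 2 times

Doubling time ≈ 70/6.9 = 10.14 years.
10/10.14 ≈ 1 doubling, so about 2^1 = 2×.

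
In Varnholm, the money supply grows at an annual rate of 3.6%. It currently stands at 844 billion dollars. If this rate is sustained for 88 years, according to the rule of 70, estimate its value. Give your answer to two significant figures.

around 19000 billion dollars

Doubling time ≈ 70/3.6 = 19.44 years.
88 years is 88/19.44 ≈ 4.53 doublings, a factor of 2^4.53 ≈ 23.10.
844 × 23.10 ≈ 19000 billion dollars.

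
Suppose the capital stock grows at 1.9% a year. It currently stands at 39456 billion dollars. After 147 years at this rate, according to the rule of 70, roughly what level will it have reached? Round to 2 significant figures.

Doubling time ≈ 70/1.9 = 36.84 years.
147 years is 147/36.84 ≈ 3.99 doublings, a factor of 2^3.99 ≈ 15.89.
39456 × 15.89 ≈ 630000 billion dollars.

about 630000 billion dollars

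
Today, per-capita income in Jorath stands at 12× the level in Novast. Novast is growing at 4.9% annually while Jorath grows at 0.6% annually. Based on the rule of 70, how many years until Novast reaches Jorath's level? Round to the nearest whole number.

Novast gains on Jorath at 4.9% − 0.6% = 4.3 points a year.
At that relative rate the gap halves every 70/4.3 ≈ 16.28 years.
A 12× gap takes log₂(12) ≈ 3.58 halvings to close: 3.58 × 16.28 ≈ 58 years.

58 years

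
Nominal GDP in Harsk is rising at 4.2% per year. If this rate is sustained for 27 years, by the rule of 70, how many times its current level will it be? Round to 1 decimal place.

Doubles every ≈ 16.67 years (70/4.2).
27 years is 1.62 doublings; 2^1.62 ≈ 3.1×.

about 3.1 times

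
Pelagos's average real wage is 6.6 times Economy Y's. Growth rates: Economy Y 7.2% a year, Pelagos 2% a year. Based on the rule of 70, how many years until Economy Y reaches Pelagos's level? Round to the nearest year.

What matters is the difference: 5.2 pp.
Rule of 70 on the gap: the ratio halves every 70/5.2 ≈ 13.46 years.
A 6.6 times gap takes log₂(6.6) ≈ 2.72 halvings to close: 2.72 × 13.46 ≈ 37 years.

about 37 years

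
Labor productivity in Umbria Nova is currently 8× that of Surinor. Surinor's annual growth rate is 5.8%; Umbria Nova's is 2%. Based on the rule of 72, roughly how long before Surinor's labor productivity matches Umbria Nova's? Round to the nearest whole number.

about 57 years

The growth-rate gap is 5.8% − 2% = 3.8 percentage points.
So the ratio between them halves every 72/3.8 ≈ 18.95 years.
An 8× gap closes after 3 halvings: 3 × 18.95 ≈ 57 years.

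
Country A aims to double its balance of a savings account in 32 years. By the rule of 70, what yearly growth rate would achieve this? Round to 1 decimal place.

about 2.2%

70 / 32 ≈ 2.19, so about 2.2% per year.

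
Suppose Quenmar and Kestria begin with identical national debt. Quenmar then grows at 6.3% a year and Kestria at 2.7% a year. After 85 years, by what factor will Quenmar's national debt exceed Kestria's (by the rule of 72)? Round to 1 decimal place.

Rate gap = 6.3% − 2.7% = 3.6 points.
The ratio doubles every 72/3.6 ≈ 20.00 years.
85/20.00 ≈ 4.25 doublings → ratio ≈ 2^4.25 ≈ 19.0.

about 19.0 times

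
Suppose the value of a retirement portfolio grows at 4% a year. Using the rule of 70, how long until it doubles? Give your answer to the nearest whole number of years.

At 4%, doubling takes about 70/4 = 17.50 years.

≈ 18 years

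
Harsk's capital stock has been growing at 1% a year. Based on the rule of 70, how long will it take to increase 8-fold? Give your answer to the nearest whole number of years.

≈ 210 years

One doubling takes 70/1 = 70.00 years.
Getting to 8× needs 3 doublings: 3 × 70.00 ≈ 210 years.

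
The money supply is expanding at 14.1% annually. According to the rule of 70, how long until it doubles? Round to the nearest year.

approximately 5 years

At 14.1%, doubling takes about 70/14.1 = 4.96 years.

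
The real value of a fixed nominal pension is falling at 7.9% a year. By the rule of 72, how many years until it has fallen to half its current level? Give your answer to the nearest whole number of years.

Halving time ≈ 72 / 7.9 = 9.11 → 9 years.

9 years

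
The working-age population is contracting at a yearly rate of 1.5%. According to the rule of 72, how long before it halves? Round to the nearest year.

about 48 years

The rule works in reverse for decay: 72/1.5 ≈ 48.00 years to halve.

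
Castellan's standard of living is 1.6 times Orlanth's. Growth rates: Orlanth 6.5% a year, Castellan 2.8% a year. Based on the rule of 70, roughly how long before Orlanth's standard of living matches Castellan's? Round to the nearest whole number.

Orlanth gains on Castellan at 6.5% − 2.8% = 3.7 points a year.
At that relative rate the gap halves every 70/3.7 ≈ 18.92 years.
A 1.6 times gap takes log₂(1.6) ≈ 0.68 halvings to close: 0.68 × 18.92 ≈ 13 years.

approximately 13 years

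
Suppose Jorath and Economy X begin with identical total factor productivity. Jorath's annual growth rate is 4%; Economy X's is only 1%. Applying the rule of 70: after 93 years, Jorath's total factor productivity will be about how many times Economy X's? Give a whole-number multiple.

16 times

Only the 3-point difference matters.
70/3 ≈ 23.33 years per doubling of the ratio; 93 years gives 3.99 doublings, so ≈ 16×.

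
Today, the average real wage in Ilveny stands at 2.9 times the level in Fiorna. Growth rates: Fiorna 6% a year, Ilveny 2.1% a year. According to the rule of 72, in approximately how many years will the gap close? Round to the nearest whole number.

about 28 years

Fiorna gains on Ilveny at 6% − 2.1% = 3.9 points a year.
At that relative rate the gap halves every 72/3.9 ≈ 18.46 years.
A 2.9 times gap takes log₂(2.9) ≈ 1.54 halvings to close: 1.54 × 18.46 ≈ 28 years.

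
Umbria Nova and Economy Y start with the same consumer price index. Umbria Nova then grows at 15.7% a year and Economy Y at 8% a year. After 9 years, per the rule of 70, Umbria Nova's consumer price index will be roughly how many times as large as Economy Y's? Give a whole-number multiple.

Rate gap = 15.7% − 8% = 7.7 points.
The ratio doubles every 70/7.7 ≈ 9.09 years.
9/9.09 ≈ 0.99 doublings → ratio ≈ 2^0.99 ≈ 2.

around 2 times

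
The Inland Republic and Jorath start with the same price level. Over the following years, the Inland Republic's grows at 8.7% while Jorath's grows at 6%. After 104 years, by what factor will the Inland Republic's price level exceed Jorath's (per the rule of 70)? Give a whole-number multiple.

around 16 times

Only the 2.7-point difference matters.
70/2.7 ≈ 25.93 years per doubling of the ratio; 104 years gives 4.01 doublings, so ≈ 16×.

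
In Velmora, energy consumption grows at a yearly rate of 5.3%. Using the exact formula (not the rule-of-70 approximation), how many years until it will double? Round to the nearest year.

13 years

t = ln(2) / ln(1 + 0.053) = 0.6931 / 0.051643 ≈ 13.42.
≈ 13 years.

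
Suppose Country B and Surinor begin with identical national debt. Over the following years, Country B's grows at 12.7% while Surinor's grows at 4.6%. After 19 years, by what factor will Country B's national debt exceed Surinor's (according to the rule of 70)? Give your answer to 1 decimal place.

Rate gap = 12.7% − 4.6% = 8.1 points.
The ratio doubles every 70/8.1 ≈ 8.64 years.
19/8.64 ≈ 2.20 doublings → ratio ≈ 2^2.20 ≈ 4.6.

≈ 4.6 times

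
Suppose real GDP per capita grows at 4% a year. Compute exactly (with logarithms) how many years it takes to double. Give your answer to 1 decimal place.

t = ln(2) / ln(1 + 0.04) = 0.6931 / 0.039221 ≈ 17.67.

17.7 years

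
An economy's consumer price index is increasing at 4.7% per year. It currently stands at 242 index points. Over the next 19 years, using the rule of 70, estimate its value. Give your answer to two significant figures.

roughly 590 index points

Doubling time ≈ 70/4.7 = 14.89 years.
19 years is 19/14.89 ≈ 1.28 doublings, a factor of 2^1.28 ≈ 2.43.
242 × 2.43 ≈ 590 index points.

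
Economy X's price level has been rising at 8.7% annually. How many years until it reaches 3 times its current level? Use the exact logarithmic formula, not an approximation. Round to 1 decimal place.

t = ln(3) / ln(1 + 0.087) = 1.0986 / 0.083422 ≈ 13.17.

13.2 years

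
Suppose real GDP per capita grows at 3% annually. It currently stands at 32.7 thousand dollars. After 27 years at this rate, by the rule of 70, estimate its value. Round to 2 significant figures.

Doubling time ≈ 70/3 = 23.33 years.
27 years is 27/23.33 ≈ 1.16 doublings, a factor of 2^1.16 ≈ 2.23.
32.7 × 2.23 ≈ 73 thousand dollars.

about 73 thousand dollars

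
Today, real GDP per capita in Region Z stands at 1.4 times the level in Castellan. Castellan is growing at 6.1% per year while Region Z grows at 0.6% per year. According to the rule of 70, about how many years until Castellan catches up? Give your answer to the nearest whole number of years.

Castellan gains on Region Z at 6.1% − 0.6% = 5.5 points a year.
At that relative rate the gap halves every 70/5.5 ≈ 12.73 years.
A 1.4 times gap takes log₂(1.4) ≈ 0.49 halvings to close: 0.49 × 12.73 ≈ 6 years.

around 6 years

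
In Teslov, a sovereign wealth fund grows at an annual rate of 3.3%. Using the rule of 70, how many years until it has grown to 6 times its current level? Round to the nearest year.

One doubling takes 70/3.3 = 21.21 years.
Reaching 6× takes log₂(6) ≈ 2.58 doublings.
2.58 × 21.21 ≈ 55 years.

55 years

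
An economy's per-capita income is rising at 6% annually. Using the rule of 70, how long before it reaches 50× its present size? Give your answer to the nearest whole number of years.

around 66 years

At 6% it doubles every 70/6 ≈ 11.67 years.
50× is log₂ 50 ≈ 5.64 doublings, so ≈ 5.64 × 11.67 = 66 years.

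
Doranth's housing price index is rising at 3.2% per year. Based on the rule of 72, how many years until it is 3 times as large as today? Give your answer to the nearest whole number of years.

Doubling time ≈ 72/3.2 = 22.50 years.
Reaching 3× takes log₂(3) ≈ 1.58 doublings.
1.58 × 22.50 ≈ 36 years.

about 36 years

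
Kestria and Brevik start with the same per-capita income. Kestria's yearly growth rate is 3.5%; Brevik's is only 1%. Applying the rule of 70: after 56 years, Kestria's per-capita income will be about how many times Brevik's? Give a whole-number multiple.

around 4 times

Only the 2.5-point difference matters.
70/2.5 ≈ 28.00 years per doubling of the ratio; 56 years gives 2.00 doublings, so ≈ 4×.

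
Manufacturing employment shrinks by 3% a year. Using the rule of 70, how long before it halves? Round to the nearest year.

about 23 years

Falling at 3%, it halves about every 70/3 = 23.33 years.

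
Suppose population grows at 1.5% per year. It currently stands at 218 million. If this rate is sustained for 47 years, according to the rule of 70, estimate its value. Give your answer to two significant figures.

Doubling time ≈ 70/1.5 = 46.67 years.
47 years is 47/46.67 ≈ 1.01 doublings, a factor of 2^1.01 ≈ 2.01.
218 × 2.01 ≈ 440 million.

440 million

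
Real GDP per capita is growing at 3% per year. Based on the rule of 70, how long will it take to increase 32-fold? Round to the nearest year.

117 years

At 3% it doubles every 70/3 ≈ 23.33 years.
32× is 5 doublings, so 5 × 23.33 ≈ 117 years.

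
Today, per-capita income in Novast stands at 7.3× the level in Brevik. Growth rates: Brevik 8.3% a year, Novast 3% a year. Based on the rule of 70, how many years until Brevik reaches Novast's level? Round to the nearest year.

Brevik gains on Novast at 8.3% − 3% = 5.3 points a year.
At that relative rate the gap halves every 70/5.3 ≈ 13.21 years.
A 7.3× gap takes log₂(7.3) ≈ 2.87 halvings to close: 2.87 × 13.21 ≈ 38 years.

≈ 38 years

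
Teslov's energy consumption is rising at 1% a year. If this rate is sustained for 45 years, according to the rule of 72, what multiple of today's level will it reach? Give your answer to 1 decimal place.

roughly 1.5 times

Doubles every ≈ 72.00 years (72/1).
45 years is 0.63 doublings; 2^0.63 ≈ 1.5×.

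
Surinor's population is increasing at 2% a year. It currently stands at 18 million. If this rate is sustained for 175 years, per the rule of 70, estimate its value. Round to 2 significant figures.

Doubling time ≈ 70/2 = 35.00 years.
175 years is 175/35.00 ≈ 5.00 doublings, a factor of 2^5.00 ≈ 32.00.
18 × 32.00 ≈ 580 million.

about 580 million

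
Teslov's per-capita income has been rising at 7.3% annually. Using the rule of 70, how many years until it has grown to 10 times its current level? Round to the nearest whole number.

At 7.3% it doubles every 70/7.3 ≈ 9.59 years.
Reaching 10× takes log₂(10) ≈ 3.32 doublings.
3.32 × 9.59 ≈ 32 years.

about 32 years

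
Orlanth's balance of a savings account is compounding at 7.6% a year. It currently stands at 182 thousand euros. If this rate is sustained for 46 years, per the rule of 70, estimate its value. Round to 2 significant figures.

around 5800 thousand euros

Doubling time ≈ 70/7.6 = 9.21 years.
46 years is 46/9.21 ≈ 4.99 doublings, a factor of 2^4.99 ≈ 31.78.
182 × 31.78 ≈ 5800 thousand euros.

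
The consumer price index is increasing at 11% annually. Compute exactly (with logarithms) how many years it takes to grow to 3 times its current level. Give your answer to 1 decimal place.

t = ln(3) / ln(1 + 0.11) = 1.0986 / 0.104360 ≈ 10.53.

10.5 years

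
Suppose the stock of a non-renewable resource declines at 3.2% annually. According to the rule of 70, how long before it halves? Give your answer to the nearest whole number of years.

roughly 22 years

Halving time ≈ 70 / 3.2 = 21.88 → 22 years.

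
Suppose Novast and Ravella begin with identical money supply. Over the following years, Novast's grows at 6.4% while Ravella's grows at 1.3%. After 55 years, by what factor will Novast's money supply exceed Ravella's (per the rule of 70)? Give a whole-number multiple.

about 16 times

Novast pulls ahead at 5.1 pp per year, so the ratio doubles every 70/5.1 ≈ 13.73 years.
In 55 years that's 4.01 doublings: 2^4.01 ≈ 16.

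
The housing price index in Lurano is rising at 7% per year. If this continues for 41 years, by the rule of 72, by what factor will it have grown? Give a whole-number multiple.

Doubling time ≈ 72/7 = 10.29 years.
41/10.29 ≈ 4 doublings, so about 2^4 = 16×.

≈ 16 times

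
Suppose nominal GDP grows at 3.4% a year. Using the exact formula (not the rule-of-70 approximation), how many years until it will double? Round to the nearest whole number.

t = ln(2) / ln(1 + 0.034) = 0.6931 / 0.033435 ≈ 20.73.
≈ 21 years.

21 years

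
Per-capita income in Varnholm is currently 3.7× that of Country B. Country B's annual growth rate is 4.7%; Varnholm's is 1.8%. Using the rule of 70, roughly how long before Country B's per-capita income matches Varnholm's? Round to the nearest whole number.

≈ 46 years

What matters is the difference: 2.9 pp.
Rule of 70 on the gap: the ratio halves every 70/2.9 ≈ 24.14 years.
A 3.7× gap takes log₂(3.7) ≈ 1.89 halvings to close: 1.89 × 24.14 ≈ 46 years.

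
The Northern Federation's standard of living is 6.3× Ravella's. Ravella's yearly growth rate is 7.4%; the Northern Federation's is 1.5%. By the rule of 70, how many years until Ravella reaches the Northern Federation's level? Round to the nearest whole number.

What matters is the difference: 5.9 pp.
Rule of 70 on the gap: the ratio halves every 70/5.9 ≈ 11.86 years.
A 6.3× gap takes log₂(6.3) ≈ 2.66 halvings to close: 2.66 × 11.86 ≈ 32 years.

roughly 32 years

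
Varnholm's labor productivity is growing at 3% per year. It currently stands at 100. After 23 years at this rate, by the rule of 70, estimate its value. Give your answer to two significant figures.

approximately 200

Doubling time ≈ 70/3 = 23.33 years.
23 years is 23/23.33 ≈ 0.99 doublings, a factor of 2^0.99 ≈ 1.99.
100 × 1.99 ≈ 200.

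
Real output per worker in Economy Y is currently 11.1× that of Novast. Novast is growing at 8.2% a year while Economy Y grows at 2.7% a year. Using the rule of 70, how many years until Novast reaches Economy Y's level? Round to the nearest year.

Novast gains on Economy Y at 8.2% − 2.7% = 5.5 points a year.
At that relative rate the gap halves every 70/5.5 ≈ 12.73 years.
An 11.1× gap takes log₂(11.1) ≈ 3.47 halvings to close: 3.47 × 12.73 ≈ 44 years.

≈ 44 years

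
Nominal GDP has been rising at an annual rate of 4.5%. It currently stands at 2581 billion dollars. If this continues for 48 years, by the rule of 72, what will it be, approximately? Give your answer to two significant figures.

It doubles every 72/4.5 ≈ 16.00 years, so 48 years is 3.00 doublings.
2^3.00 ≈ 8.00; 2581 × 8.00 ≈ 21000 billion dollars.

21000 billion dollars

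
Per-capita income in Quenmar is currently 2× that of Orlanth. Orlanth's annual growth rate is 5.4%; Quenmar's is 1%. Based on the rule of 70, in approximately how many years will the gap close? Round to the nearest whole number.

16 years

The growth-rate gap is 5.4% − 1% = 4.4 percentage points.
So the ratio between them halves every 70/4.4 ≈ 15.91 years.
A 2× gap closes after 1 halving: 1 × 15.91 ≈ 16 years.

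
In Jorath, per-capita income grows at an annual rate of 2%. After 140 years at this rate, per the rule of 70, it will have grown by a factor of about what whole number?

Doubling time ≈ 70/2 = 35.00 years.
140/35.00 ≈ 4 doublings, so about 2^4 = 16×.

≈ 16 times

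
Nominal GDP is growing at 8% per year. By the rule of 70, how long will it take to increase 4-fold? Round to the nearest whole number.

One doubling takes 70/8 = 8.75 years.
Getting to 4× needs 2 doublings: 2 × 8.75 ≈ 18 years.

18 years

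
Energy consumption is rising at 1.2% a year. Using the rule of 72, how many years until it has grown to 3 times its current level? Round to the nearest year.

approximately 95 years

One doubling takes 72/1.2 = 60.00 years.
3× is log₂ 3 ≈ 1.58 doublings, so ≈ 1.58 × 60.00 = 95 years.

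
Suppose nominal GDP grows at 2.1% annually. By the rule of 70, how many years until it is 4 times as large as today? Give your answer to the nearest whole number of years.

about 67 years

Doubling time ≈ 70/2.1 = 33.33 years.
4× is 2 doublings, so 2 × 33.33 ≈ 67 years.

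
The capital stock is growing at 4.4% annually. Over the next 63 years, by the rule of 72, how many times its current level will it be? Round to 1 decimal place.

about 14.4 times

Doubling time ≈ 72/4.4 = 16.36 years.
63 years / 16.36 ≈ 3.85 doublings → factor 2^3.85 ≈ 14.4.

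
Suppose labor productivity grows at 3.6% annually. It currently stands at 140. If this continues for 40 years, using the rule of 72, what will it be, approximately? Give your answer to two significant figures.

around 560

It doubles every 72/3.6 ≈ 20.00 years, so 40 years is 2.00 doublings.
2^2.00 ≈ 4.00; 140 × 4.00 ≈ 560.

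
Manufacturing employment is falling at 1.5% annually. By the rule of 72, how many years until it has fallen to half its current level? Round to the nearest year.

Falling at 1.5%, it halves about every 72/1.5 = 48.00 years.

around 48 years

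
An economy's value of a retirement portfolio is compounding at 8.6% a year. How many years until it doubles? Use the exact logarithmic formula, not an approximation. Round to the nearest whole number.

8 years

t = ln(2) / ln(1 + 0.086) = 0.6931 / 0.082501 ≈ 8.40.
≈ 8 years.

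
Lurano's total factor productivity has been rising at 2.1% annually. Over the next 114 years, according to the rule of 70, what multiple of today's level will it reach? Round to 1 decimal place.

roughly 10.7 times

Doubles every ≈ 33.33 years (70/2.1).
114 years is 3.42 doublings; 2^3.42 ≈ 10.7×.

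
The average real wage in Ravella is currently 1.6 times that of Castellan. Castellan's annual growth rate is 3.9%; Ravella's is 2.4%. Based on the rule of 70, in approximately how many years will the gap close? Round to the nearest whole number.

The growth-rate gap is 3.9% − 2.4% = 1.5 percentage points.
So the ratio between them halves every 70/1.5 ≈ 46.67 years.
A 1.6 times gap takes log₂(1.6) ≈ 0.68 halvings to close: 0.68 × 46.67 ≈ 32 years.

32 years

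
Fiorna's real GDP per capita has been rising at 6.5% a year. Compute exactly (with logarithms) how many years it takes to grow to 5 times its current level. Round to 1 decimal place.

25.6 years

t = ln(5) / ln(1 + 0.065) = 1.6094 / 0.062975 ≈ 25.56.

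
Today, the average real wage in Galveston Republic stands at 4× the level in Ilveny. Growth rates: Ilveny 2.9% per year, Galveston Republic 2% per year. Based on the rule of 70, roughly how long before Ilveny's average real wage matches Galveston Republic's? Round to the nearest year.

around 156 years

The growth-rate gap is 2.9% − 2% = 0.9 percentage points.
So the ratio between them halves every 70/0.9 ≈ 77.78 years.
A 4× gap closes after 2 halvings: 2 × 77.78 ≈ 156 years.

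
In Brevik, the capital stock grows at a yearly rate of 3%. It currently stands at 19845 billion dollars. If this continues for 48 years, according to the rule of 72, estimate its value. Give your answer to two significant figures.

Doubling time ≈ 72/3 = 24.00 years.
48 years is 48/24.00 ≈ 2.00 doublings, a factor of 2^2.00 ≈ 4.00.
19845 × 4.00 ≈ 79000 billion dollars.

≈ 79000 billion dollars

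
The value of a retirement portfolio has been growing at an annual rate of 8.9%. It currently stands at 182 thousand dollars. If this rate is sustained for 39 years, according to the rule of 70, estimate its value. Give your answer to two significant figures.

approximately 5700 thousand dollars

Doubling time ≈ 70/8.9 = 7.87 years.
39 years is 39/7.87 ≈ 4.96 doublings, a factor of 2^4.96 ≈ 31.12.
182 × 31.12 ≈ 5700 thousand dollars.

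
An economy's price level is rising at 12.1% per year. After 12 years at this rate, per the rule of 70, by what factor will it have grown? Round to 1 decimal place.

Doubles every ≈ 5.79 years (70/12.1).
12 years is 2.07 doublings; 2^2.07 ≈ 4.2×.

approximately 4.2 times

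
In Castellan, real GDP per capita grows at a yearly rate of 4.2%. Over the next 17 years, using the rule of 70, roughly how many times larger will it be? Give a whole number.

70/4.2 ≈ 16.67 years per doubling.
17 years fits 1 doubling: 2^1 = 2.

around 2 times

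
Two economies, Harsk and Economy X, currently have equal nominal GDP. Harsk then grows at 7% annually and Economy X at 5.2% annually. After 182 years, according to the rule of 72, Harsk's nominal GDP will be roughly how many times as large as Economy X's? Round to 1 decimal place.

around 23.4 times

Harsk pulls ahead at 1.8 pp per year, so the ratio doubles every 72/1.8 ≈ 40.00 years.
In 182 years that's 4.55 doublings: 2^4.55 ≈ 23.4.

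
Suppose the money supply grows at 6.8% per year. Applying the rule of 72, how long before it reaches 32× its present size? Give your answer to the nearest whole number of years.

53 years

At 6.8% it doubles every 72/6.8 ≈ 10.59 years.
32 = 2^5, so 5 doublings → 53 years.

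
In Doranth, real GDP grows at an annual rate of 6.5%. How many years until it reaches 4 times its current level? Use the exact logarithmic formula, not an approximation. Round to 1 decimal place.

t = ln(4) / ln(1 + 0.065) = 1.3863 / 0.062975 ≈ 22.01.

22.0 years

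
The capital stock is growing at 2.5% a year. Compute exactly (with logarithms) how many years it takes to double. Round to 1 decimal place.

28.1 years

t = ln(2) / ln(1 + 0.025) = 0.6931 / 0.024693 ≈ 28.07.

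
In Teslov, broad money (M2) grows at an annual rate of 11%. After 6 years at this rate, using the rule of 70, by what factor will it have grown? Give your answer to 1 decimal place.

roughly 1.9 times

Doubling time ≈ 70/11 = 6.36 years.
6 years / 6.36 ≈ 0.94 doublings → factor 2^0.94 ≈ 1.9.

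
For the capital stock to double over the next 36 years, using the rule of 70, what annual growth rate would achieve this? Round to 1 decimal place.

around 1.9% a year

70 / 36 ≈ 1.94, so about 1.9% a year.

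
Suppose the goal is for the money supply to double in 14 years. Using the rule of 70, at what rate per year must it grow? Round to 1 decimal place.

70 / 14 ≈ 5.00, so about 5.0% per year.

5.0%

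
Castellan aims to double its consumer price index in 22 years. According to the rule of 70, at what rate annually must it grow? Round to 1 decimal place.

3.2%

70 / 22 ≈ 3.18, so about 3.2% annually.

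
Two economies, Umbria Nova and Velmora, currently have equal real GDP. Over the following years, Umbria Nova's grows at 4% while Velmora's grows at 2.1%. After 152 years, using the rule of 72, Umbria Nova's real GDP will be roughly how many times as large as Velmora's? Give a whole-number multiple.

16 times

Umbria Nova pulls ahead at 1.9 pp per year, so the ratio doubles every 72/1.9 ≈ 37.89 years.
In 152 years that's 4.01 doublings: 2^4.01 ≈ 16.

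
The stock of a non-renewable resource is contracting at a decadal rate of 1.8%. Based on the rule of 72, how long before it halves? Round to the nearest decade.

around 40 decades

Halving time ≈ 72 / 1.8 = 40.00 → 40 decades.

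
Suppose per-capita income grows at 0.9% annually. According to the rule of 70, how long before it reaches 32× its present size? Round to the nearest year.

≈ 389 years

At 0.9% it doubles every 70/0.9 ≈ 77.78 years.
32× is 5 doublings, so 5 × 77.78 ≈ 389 years.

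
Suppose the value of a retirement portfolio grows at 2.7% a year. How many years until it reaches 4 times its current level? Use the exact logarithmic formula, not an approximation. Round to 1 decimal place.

t = ln(4) / ln(1 + 0.027) = 1.3863 / 0.026642 ≈ 52.03.

52.0 years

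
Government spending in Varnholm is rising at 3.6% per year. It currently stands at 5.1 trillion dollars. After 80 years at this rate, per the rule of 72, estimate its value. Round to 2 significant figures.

It doubles every 72/3.6 ≈ 20.00 years, so 80 years is 4.00 doublings.
2^4.00 ≈ 16.00; 5.1 × 16.00 ≈ 82 trillion dollars.

roughly 82 trillion dollars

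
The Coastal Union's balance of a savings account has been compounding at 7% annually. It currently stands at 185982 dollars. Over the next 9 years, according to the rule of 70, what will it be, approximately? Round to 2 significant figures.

Doubling time ≈ 70/7 = 10.00 years.
9 years is 9/10.00 ≈ 0.90 doublings, a factor of 2^0.90 ≈ 1.87.
185982 × 1.87 ≈ 350000 dollars.

350000 dollars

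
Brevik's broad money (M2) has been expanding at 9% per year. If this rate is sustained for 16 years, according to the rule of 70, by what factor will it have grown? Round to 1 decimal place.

4.2 times

Doubling time ≈ 70/9 = 7.78 years.
16 years / 7.78 ≈ 2.06 doublings → factor 2^2.06 ≈ 4.2.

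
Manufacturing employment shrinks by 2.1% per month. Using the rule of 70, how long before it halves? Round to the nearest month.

Falling at 2.1%, it halves about every 70/2.1 = 33.33 months.

about 33 months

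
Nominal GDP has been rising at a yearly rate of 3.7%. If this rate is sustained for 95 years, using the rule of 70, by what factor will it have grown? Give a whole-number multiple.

Doubling time ≈ 70/3.7 = 18.92 years.
95/18.92 ≈ 5 doublings, so about 2^5 = 32×.

about 32 times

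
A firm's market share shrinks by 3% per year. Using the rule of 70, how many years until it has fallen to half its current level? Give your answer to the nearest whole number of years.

about 23 years

Falling at 3%, it halves about every 70/3 = 23.33 years.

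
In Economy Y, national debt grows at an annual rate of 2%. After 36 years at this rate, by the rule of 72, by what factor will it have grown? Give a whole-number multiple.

2 times

72/2 ≈ 36.00 years per doubling.
36 years fits 1 doubling: 2^1 = 2.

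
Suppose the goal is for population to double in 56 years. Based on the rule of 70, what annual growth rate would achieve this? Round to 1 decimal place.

70 / 56 ≈ 1.25, so about 1.3% annually.

approximately 1.3%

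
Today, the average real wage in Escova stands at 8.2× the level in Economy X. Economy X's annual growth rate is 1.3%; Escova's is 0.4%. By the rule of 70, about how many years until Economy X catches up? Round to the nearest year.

≈ 236 years

Economy X gains on Escova at 1.3% − 0.4% = 0.9 points a year.
At that relative rate the gap halves every 70/0.9 ≈ 77.78 years.
An 8.2× gap takes log₂(8.2) ≈ 3.04 halvings to close: 3.04 × 77.78 ≈ 236 years.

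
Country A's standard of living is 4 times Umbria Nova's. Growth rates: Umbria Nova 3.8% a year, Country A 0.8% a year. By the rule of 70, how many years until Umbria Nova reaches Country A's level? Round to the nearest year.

What matters is the difference: 3 pp.
Rule of 70 on the gap: the ratio halves every 70/3 ≈ 23.33 years.
A 4 times gap closes after 2 halvings: 2 × 23.33 ≈ 47 years.

47 years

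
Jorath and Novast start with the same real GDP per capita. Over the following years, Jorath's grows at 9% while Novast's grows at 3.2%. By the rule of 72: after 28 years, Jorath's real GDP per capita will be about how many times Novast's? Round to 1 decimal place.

Only the 5.8-point difference matters.
72/5.8 ≈ 12.41 years per doubling of the ratio; 28 years gives 2.26 doublings, so ≈ 4.8×.

roughly 4.8 times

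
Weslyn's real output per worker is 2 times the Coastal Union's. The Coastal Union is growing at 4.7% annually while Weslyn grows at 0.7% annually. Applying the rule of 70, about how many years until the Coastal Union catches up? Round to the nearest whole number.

approximately 18 years

the Coastal Union gains on Weslyn at 4.7% − 0.7% = 4 points a year.
At that relative rate the gap halves every 70/4 ≈ 17.50 years.
A 2 times gap closes after 1 halving: 1 × 17.50 ≈ 18 years.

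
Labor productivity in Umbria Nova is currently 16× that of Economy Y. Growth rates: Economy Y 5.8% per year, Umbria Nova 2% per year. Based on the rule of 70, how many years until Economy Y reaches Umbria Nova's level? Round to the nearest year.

What matters is the difference: 3.8 pp.
Rule of 70 on the gap: the ratio halves every 70/3.8 ≈ 18.42 years.
A 16× gap closes after 4 halvings: 4 × 18.42 ≈ 74 years.

roughly 74 years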